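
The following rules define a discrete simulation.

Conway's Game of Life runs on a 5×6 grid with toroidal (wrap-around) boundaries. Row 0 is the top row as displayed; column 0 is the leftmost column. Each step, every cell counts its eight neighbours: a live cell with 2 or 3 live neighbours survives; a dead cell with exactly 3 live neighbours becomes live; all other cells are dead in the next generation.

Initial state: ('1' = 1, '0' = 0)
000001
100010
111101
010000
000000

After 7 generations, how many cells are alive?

2

0) 000001
100010
111101
010000
000000
1) 000001
001110
001111
010000
000000
2) 000110
001000
010001
001110
000000
3) 000100
001110
010010
001110
001000
4) 000010
001010
010001
011010
001010
5) 000011
000111
110011
111011
011011
6) 001000
000100
000000
000000
001000
7) 001100
000000
000000
000000
000000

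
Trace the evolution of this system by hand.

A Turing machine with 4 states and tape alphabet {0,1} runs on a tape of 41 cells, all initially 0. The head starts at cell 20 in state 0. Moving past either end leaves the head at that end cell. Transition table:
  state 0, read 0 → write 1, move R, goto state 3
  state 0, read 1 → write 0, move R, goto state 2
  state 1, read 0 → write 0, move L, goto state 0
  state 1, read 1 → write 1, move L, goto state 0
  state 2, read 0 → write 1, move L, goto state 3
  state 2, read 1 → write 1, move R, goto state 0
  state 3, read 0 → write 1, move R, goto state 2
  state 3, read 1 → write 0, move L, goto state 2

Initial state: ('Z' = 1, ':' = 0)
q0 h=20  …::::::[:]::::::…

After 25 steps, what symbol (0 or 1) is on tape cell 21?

1

gen 0: q0 h=20  …::::::[:]::::::…
gen 1: q3 h=21  …:::::Z[:]::::::…
gen 2: q2 h=22  …::::ZZ[:]::::::…
gen 3: q3 h=21  …:::::Z[Z]Z:::::…
gen 4: q2 h=20  …::::::[Z]:Z::::…
gen 5: q0 h=21  …:::::Z[:]Z:::::…
gen 6: q3 h=22  …::::ZZ[Z]::::::…
gen 7: q2 h=21  …:::::Z[Z]::::::…
gen 8: q0 h=22  …::::ZZ[:]::::::…
gen 9: q3 h=23  …:::ZZZ[:]::::::…
gen 10: q2 h=24  …::ZZZZ[:]::::::…
gen 11: q3 h=23  …:::ZZZ[Z]Z:::::…
gen 12: q2 h=22  …::::ZZ[Z]:Z::::…
gen 13: q0 h=23  …:::ZZZ[:]Z:::::…
gen 14: q3 h=24  …::ZZZZ[Z]::::::…
gen 15: q2 h=23  …:::ZZZ[Z]::::::…
gen 16: q0 h=24  …::ZZZZ[:]::::::…
gen 17: q3 h=25  …:ZZZZZ[:]::::::…
gen 18: q2 h=26  …ZZZZZZ[:]::::::…
gen 19: q3 h=25  …:ZZZZZ[Z]Z:::::…
gen 20: q2 h=24  …::ZZZZ[Z]:Z::::…
gen 21: q0 h=25  …:ZZZZZ[:]Z:::::…
gen 22: q3 h=26  …ZZZZZZ[Z]::::::…
gen 23: q2 h=25  …:ZZZZZ[Z]::::::…
gen 24: q0 h=26  …ZZZZZZ[:]::::::…
gen 25: q3 h=27  …ZZZZZZ[:]::::::…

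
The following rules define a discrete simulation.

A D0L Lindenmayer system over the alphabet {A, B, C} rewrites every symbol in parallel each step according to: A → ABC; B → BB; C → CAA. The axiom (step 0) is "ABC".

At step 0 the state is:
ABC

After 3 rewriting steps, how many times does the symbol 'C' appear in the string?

12

[0] ABC
[1] ABCBBCAA
[2] ABCBBCAABBBBCAAABCABC
[3] ABCBBCAABBBBCAAABCABCBBBBBBBBCAAABCABCABCBBCAAABCBBCAA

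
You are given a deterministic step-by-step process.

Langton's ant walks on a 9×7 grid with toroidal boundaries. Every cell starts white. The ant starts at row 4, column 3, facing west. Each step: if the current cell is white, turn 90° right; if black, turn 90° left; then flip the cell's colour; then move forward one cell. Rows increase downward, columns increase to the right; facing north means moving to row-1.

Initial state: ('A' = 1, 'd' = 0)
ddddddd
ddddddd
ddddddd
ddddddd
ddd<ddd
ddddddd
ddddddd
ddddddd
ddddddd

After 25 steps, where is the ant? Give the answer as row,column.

5,5

[0] ddddddd
ddddddd
ddddddd
ddddddd
ddd<ddd
ddddddd
ddddddd
ddddddd
ddddddd
[1] ddddddd
ddddddd
ddddddd
ddd^ddd
dddAddd
ddddddd
ddddddd
ddddddd
ddddddd
[2] ddddddd
ddddddd
ddddddd
dddA>dd
dddAddd
ddddddd
ddddddd
ddddddd
ddddddd
[3] ddddddd
ddddddd
ddddddd
dddAAdd
dddAvdd
ddddddd
ddddddd
ddddddd
ddddddd
[4] ddddddd
ddddddd
ddddddd
dddAAdd
ddd<Add
ddddddd
ddddddd
ddddddd
ddddddd
[5] ddddddd
ddddddd
ddddddd
dddAAdd
ddddAdd
dddvddd
ddddddd
ddddddd
ddddddd
[6] ddddddd
ddddddd
ddddddd
dddAAdd
ddddAdd
dd<Addd
ddddddd
ddddddd
ddddddd
[7] ddddddd
ddddddd
ddddddd
dddAAdd
dd^dAdd
ddAAddd
ddddddd
ddddddd
ddddddd
[8] ddddddd
ddddddd
ddddddd
dddAAdd
ddA>Add
ddAAddd
ddddddd
ddddddd
ddddddd
[9] ddddddd
ddddddd
ddddddd
dddAAdd
ddAAAdd
ddAvddd
ddddddd
ddddddd
ddddddd
[10] ddddddd
ddddddd
ddddddd
dddAAdd
ddAAAdd
ddAd>dd
ddddddd
ddddddd
ddddddd
[11] ddddddd
ddddddd
ddddddd
dddAAdd
ddAAAdd
ddAdAdd
ddddvdd
ddddddd
ddddddd
[12] ddddddd
ddddddd
ddddddd
dddAAdd
ddAAAdd
ddAdAdd
ddd<Add
ddddddd
ddddddd
[13] ddddddd
ddddddd
ddddddd
dddAAdd
ddAAAdd
ddA^Add
dddAAdd
ddddddd
ddddddd
[14] ddddddd
ddddddd
ddddddd
dddAAdd
ddAAAdd
ddAA>dd
dddAAdd
ddddddd
ddddddd
[15] ddddddd
ddddddd
ddddddd
dddAAdd
ddAA^dd
ddAAddd
dddAAdd
ddddddd
ddddddd
[16] ddddddd
ddddddd
ddddddd
dddAAdd
ddA<ddd
ddAAddd
dddAAdd
ddddddd
ddddddd
[17] ddddddd
ddddddd
ddddddd
dddAAdd
ddAdddd
ddAvddd
dddAAdd
ddddddd
ddddddd
[18] ddddddd
ddddddd
ddddddd
dddAAdd
ddAdddd
ddAd>dd
dddAAdd
ddddddd
ddddddd
[19] ddddddd
ddddddd
ddddddd
dddAAdd
ddAdddd
ddAdAdd
dddAvdd
ddddddd
ddddddd
[20] ddddddd
ddddddd
ddddddd
dddAAdd
ddAdddd
ddAdAdd
dddAd>d
ddddddd
ddddddd
[21] ddddddd
ddddddd
ddddddd
dddAAdd
ddAdddd
ddAdAdd
dddAdAd
dddddvd
ddddddd
[22] ddddddd
ddddddd
ddddddd
dddAAdd
ddAdddd
ddAdAdd
dddAdAd
dddd<Ad
ddddddd
[23] ddddddd
ddddddd
ddddddd
dddAAdd
ddAdddd
ddAdAdd
dddA^Ad
ddddAAd
ddddddd
[24] ddddddd
ddddddd
ddddddd
dddAAdd
ddAdddd
ddAdAdd
dddAA>d
ddddAAd
ddddddd
[25] ddddddd
ddddddd
ddddddd
dddAAdd
ddAdddd
ddAdA^d
dddAAdd
ddddAAd
ddddddd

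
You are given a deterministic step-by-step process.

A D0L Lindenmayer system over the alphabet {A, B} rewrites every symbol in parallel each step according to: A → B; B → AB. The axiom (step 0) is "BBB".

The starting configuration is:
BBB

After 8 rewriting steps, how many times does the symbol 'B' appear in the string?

t=0: BBB
t=1: ABABAB
t=2: BABBABBAB
t=3: ABBABABBABABBAB
t=4: BABABBABBABABBABBABABBAB
t=5: ABBABBABABBABABBABBABABBABABBABBABABBAB
t=6: BABABBABABBABBABABBABBABABBABABBABBABABBABBABABBABABBABBABABBAB
t=7: ABBABBABABBABBABABBABABBABBABABBABABBABBABABBABBABABBABABBABBABABBABABBABBABABBABBABABBABABBABBABABBAB
t=8: BABABBABABBABBABABBABABBABBABABBABBABABBABABBABBABABBABBAB…BABBABABBABABBABBABABBABABBABBABABBABBABABBABABBABBABABBAB  (len 165)

102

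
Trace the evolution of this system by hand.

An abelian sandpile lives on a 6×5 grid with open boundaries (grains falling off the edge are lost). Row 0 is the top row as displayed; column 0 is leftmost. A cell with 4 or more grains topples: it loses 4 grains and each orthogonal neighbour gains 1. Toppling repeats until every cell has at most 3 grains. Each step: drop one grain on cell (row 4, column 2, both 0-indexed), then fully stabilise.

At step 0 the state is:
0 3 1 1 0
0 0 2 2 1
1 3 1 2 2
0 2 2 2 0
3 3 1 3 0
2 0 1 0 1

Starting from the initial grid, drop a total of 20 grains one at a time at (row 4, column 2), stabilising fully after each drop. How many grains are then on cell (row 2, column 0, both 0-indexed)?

t=0: 0 3 1 1 0
0 0 2 2 1
1 3 1 2 2
0 2 2 2 0
3 3 1 3 0
2 0 1 0 1
t=1: 0 3 1 1 0
0 0 2 2 1
1 3 1 2 2
0 2 2 2 0
3 3 2 3 0
2 0 1 0 1
t=2: 0 3 1 1 0
0 0 2 2 1
1 3 1 2 2
0 2 2 2 0
3 3 3 3 0
2 0 1 0 1
t=3: 0 3 1 1 0
0 0 2 2 1
1 3 1 2 2
1 3 3 3 0
0 1 2 0 1
3 1 2 1 1
t=4: 0 3 1 1 0
0 0 2 2 1
1 3 1 2 2
1 3 3 3 0
0 1 3 0 1
3 1 2 1 1
t=5: 0 3 1 1 0
0 1 2 2 1
2 0 3 3 2
2 1 2 0 1
0 3 1 2 1
3 1 3 1 1
t=6: 0 3 1 1 0
0 1 2 2 1
2 0 3 3 2
2 1 2 0 1
0 3 2 2 1
3 1 3 1 1
t=7: 0 3 1 1 0
0 1 2 2 1
2 0 3 3 2
2 1 2 0 1
0 3 3 2 1
3 1 3 1 1
t=8: 0 3 1 1 0
0 1 2 2 1
2 0 3 3 2
2 2 3 0 1
1 0 2 3 1
3 3 0 2 1
t=9: 0 3 1 1 0
0 1 2 2 1
2 0 3 3 2
2 2 3 0 1
1 0 3 3 1
3 3 0 2 1
t=10: 0 3 1 1 0
0 1 3 3 1
2 1 1 0 3
2 3 1 3 1
1 1 2 0 2
3 3 1 3 1
t=11: 0 3 1 1 0
0 1 3 3 1
2 1 1 0 3
2 3 1 3 1
1 1 3 0 2
3 3 1 3 1
t=12: 0 3 1 1 0
0 1 3 3 1
2 1 1 0 3
2 3 2 3 1
1 2 0 1 2
3 3 2 3 1
t=13: 0 3 1 1 0
0 1 3 3 1
2 1 1 0 3
2 3 2 3 1
1 2 1 1 2
3 3 2 3 1
t=14: 0 3 1 1 0
0 1 3 3 1
2 1 1 0 3
2 3 2 3 1
1 2 2 1 2
3 3 2 3 1
t=15: 0 3 1 1 0
0 1 3 3 1
2 1 1 0 3
2 3 2 3 1
1 2 3 1 2
3 3 2 3 1
t=16: 0 3 1 1 0
0 1 3 3 1
2 1 1 0 3
2 3 3 3 1
1 3 0 2 2
3 3 3 3 1
t=17: 0 3 1 1 0
0 1 3 3 1
2 1 1 0 3
2 3 3 3 1
1 3 1 2 2
3 3 3 3 1
t=18: 0 3 1 1 0
0 1 3 3 1
2 1 1 0 3
2 3 3 3 1
1 3 2 2 2
3 3 3 3 1
t=19: 0 3 1 1 0
0 1 3 3 1
2 1 1 0 3
2 3 3 3 1
1 3 3 2 2
3 3 3 3 1
t=20: 0 3 1 1 0
0 1 3 3 1
2 2 2 1 3
3 1 3 1 2
3 3 0 2 3
0 2 3 1 2

2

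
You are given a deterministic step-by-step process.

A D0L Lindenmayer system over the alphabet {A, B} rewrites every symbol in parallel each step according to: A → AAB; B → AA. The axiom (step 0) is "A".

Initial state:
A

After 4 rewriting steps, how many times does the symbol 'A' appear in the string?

44

step 0: A
step 1: AAB
step 2: AABAABAA
step 3: AABAABAAAABAABAAAABAAB
step 4: AABAABAAAABAABAAAABAABAABAABAAAABAABAAAABAABAABAABAAAABAABAA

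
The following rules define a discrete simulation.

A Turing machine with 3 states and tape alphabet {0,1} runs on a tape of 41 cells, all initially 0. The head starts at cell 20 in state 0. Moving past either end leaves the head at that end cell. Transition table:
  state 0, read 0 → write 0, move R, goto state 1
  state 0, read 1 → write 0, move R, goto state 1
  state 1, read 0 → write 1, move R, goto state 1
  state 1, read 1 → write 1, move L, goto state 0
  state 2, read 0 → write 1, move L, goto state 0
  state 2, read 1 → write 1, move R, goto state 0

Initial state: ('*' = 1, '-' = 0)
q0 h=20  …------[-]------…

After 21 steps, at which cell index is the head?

t=0: q0 h=20  …------[-]------…
t=1: q1 h=21  …------[-]------…
t=2: q1 h=22  …-----*[-]------…
t=3: q1 h=23  …----**[-]------…
t=4: q1 h=24  …---***[-]------…
t=5: q1 h=25  …--****[-]------…
t=6: q1 h=26  …-*****[-]------…
t=7: q1 h=27  …******[-]------…
t=8: q1 h=28  …******[-]------…
t=9: q1 h=29  …******[-]------…
t=10: q1 h=30  …******[-]------…
t=11: q1 h=31  …******[-]------…
t=12: q1 h=32  …******[-]------…
t=13: q1 h=33  …******[-]------…
t=14: q1 h=34  …******[-]------|
t=15: q1 h=35  …******[-]-----|
t=16: q1 h=36  …******[-]----|
t=17: q1 h=37  …******[-]---|
t=18: q1 h=38  …******[-]--|
t=19: q1 h=39  …******[-]-|
t=20: q1 h=40  …******[-]|
t=21: q1 h=40  …******[*]|

40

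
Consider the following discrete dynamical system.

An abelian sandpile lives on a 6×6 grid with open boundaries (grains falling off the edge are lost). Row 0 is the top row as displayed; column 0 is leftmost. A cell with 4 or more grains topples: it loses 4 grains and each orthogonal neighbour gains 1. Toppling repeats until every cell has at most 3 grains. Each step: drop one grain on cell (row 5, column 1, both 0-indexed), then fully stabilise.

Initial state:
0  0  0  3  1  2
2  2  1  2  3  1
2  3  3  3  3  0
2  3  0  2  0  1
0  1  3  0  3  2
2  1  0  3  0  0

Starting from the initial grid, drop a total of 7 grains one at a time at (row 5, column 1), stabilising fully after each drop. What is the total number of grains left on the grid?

57

step 0: 0  0  0  3  1  2
2  2  1  2  3  1
2  3  3  3  3  0
2  3  0  2  0  1
0  1  3  0  3  2
2  1  0  3  0  0
step 1: 0  0  0  3  1  2
2  2  1  2  3  1
2  3  3  3  3  0
2  3  0  2  0  1
0  1  3  0  3  2
2  2  0  3  0  0
step 2: 0  0  0  3  1  2
2  2  1  2  3  1
2  3  3  3  3  0
2  3  0  2  0  1
0  1  3  0  3  2
2  3  0  3  0  0
step 3: 0  0  0  3  1  2
2  2  1  2  3  1
2  3  3  3  3  0
2  3  0  2  0  1
0  2  3  0  3  2
3  0  1  3  0  0
step 4: 0  0  0  3  1  2
2  2  1  2  3  1
2  3  3  3  3  0
2  3  0  2  0  1
0  2  3  0  3  2
3  1  1  3  0  0
step 5: 0  0  0  3  1  2
2  2  1  2  3  1
2  3  3  3  3  0
2  3  0  2  0  1
0  2  3  0  3  2
3  2  1  3  0  0
step 6: 0  0  0  3  1  2
2  2  1  2  3  1
2  3  3  3  3  0
2  3  0  2  0  1
0  2  3  0  3  2
3  3  1  3  0  0
step 7: 0  0  0  3  1  2
2  2  1  2  3  1
2  3  3  3  3  0
2  3  0  2  0  1
1  3  3  0  3  2
0  1  2  3  0  0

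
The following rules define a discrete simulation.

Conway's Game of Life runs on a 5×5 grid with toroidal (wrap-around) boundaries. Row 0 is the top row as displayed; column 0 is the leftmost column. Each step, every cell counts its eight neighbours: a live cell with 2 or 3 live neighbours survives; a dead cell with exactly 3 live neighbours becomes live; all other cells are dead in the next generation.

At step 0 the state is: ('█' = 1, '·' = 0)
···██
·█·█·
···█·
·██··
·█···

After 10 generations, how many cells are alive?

t=0: ···██
·█·█·
···█·
·██··
·█···
t=1: █··██
···█·
·█·█·
·██··
██·█·
t=2: ██·█·
█··█·
·█·█·
···██
···█·
t=3: ██·█·
█··█·
█··█·
···██
█··█·
t=4: ██·█·
█··█·
█·██·
█·██·
██·█·
t=5: ···█·
█··█·
█····
█····
···█·
t=6: ··██·
·····
██···
····█
····█
t=7: ···█·
·██··
█····
····█
····█
t=8: ··██·
·██··
██···
█···█
···██
t=9: ·█··█
█··█·
··█·█
·█·█·
█·█··
t=10: ·████
████·
███·█
██·██
█·███

20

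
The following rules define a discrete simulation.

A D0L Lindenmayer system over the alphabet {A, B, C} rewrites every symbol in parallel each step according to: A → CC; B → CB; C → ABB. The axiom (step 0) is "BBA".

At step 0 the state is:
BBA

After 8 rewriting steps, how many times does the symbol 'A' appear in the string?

430

t=0: BBA
t=1: CBCBCC
t=2: ABBCBABBCBABBABB
t=3: CCCBCBABBCBCCCBCBABBCBCCCBCBCCCBCB
t=4: ABBABBABBCBABBCBCCCBCBABBCBABBABBABBCBABBCBCCCBCBABBCBABBABBABBCBABBCBABBABBABBCBABBCB
t=5: CCCBCBCCCBCBCCCBCBABBCBCCCBCBABBCBABBABBABBCBABBCBCCCBCBAB…CBCCCBCBABBCBCCCBCBABBCBCCCBCBCCCBCBCCCBCBABBCBCCCBCBABBCB  (len 190)
t=6: ABBABBABBCBABBCBABBABBABBCBABBCBABBABBABBCBABBCBCCCBCBABBC…BBCBABBABBABBCBABBCBCCCBCBABBCBABBABBABBCBABBCBCCCBCBABBCB  (len 466)
t=7: CCCBCBCCCBCBCCCBCBABBCBCCCBCBABBCBCCCBCBCCCBCBCCCBCBABBCBC…BCBCCCBCBCCCBCBABBCBCCCBCBABBCBABBABBABBCBABBCBCCCBCBABBCB  (len 1054)
t=8: ABBABBABBCBABBCBABBABBABBCBABBCBABBABBABBCBABBCBCCCBCBABBC…BCBCCCBCBCCCBCBABBCBCCCBCBABBCBABBABBABBCBABBCBCCCBCBABBCB  (len 2538)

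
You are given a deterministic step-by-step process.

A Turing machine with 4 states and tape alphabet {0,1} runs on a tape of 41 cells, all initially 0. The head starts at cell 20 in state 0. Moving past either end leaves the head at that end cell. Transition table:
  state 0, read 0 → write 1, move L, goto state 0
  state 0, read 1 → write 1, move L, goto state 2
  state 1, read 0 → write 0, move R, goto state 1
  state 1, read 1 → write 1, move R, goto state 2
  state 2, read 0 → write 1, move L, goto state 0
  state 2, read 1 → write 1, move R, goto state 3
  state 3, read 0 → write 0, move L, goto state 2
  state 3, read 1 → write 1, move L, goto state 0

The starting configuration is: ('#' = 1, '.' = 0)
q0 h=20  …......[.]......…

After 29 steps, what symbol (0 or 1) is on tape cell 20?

gen 0: q0 h=20  …......[.]......…
gen 1: q0 h=19  …......[.]#.....…
gen 2: q0 h=18  …......[.]##....…
gen 3: q0 h=17  …......[.]###...…
gen 4: q0 h=16  …......[.]####..…
gen 5: q0 h=15  …......[.]#####.…
gen 6: q0 h=14  …......[.]######…
gen 7: q0 h=13  …......[.]######…
gen 8: q0 h=12  …......[.]######…
gen 9: q0 h=11  …......[.]######…
gen 10: q0 h=10  …......[.]######…
gen 11: q0 h= 9  …......[.]######…
gen 12: q0 h= 8  …......[.]######…
gen 13: q0 h= 7  …......[.]######…
gen 14: q0 h= 6  |......[.]######…
gen 15: q0 h= 5  |.....[.]######…
gen 16: q0 h= 4  |....[.]######…
gen 17: q0 h= 3  |...[.]######…
gen 18: q0 h= 2  |..[.]######…
gen 19: q0 h= 1  |.[.]######…
gen 20: q0 h= 0  |[.]######…
gen 21: q0 h= 0  |[#]######…
gen 22: q2 h= 0  |[#]######…
gen 23: q3 h= 1  |#[#]######…
gen 24: q0 h= 0  |[#]######…
gen 25: q2 h= 0  |[#]######…
gen 26: q3 h= 1  |#[#]######…
gen 27: q0 h= 0  |[#]######…
gen 28: q2 h= 0  |[#]######…
gen 29: q3 h= 1  |#[#]######…

1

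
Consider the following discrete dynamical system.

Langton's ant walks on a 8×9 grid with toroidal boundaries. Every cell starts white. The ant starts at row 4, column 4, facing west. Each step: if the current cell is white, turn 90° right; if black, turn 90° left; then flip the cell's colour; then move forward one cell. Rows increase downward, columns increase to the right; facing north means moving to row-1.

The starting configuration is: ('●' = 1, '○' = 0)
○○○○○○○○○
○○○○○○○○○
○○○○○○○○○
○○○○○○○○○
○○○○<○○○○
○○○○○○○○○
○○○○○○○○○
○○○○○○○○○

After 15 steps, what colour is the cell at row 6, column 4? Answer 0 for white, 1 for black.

1

gen 0: ○○○○○○○○○
○○○○○○○○○
○○○○○○○○○
○○○○○○○○○
○○○○<○○○○
○○○○○○○○○
○○○○○○○○○
○○○○○○○○○
gen 1: ○○○○○○○○○
○○○○○○○○○
○○○○○○○○○
○○○○^○○○○
○○○○●○○○○
○○○○○○○○○
○○○○○○○○○
○○○○○○○○○
gen 2: ○○○○○○○○○
○○○○○○○○○
○○○○○○○○○
○○○○●>○○○
○○○○●○○○○
○○○○○○○○○
○○○○○○○○○
○○○○○○○○○
gen 3: ○○○○○○○○○
○○○○○○○○○
○○○○○○○○○
○○○○●●○○○
○○○○●v○○○
○○○○○○○○○
○○○○○○○○○
○○○○○○○○○
gen 4: ○○○○○○○○○
○○○○○○○○○
○○○○○○○○○
○○○○●●○○○
○○○○<●○○○
○○○○○○○○○
○○○○○○○○○
○○○○○○○○○
gen 5: ○○○○○○○○○
○○○○○○○○○
○○○○○○○○○
○○○○●●○○○
○○○○○●○○○
○○○○v○○○○
○○○○○○○○○
○○○○○○○○○
gen 6: ○○○○○○○○○
○○○○○○○○○
○○○○○○○○○
○○○○●●○○○
○○○○○●○○○
○○○<●○○○○
○○○○○○○○○
○○○○○○○○○
gen 7: ○○○○○○○○○
○○○○○○○○○
○○○○○○○○○
○○○○●●○○○
○○○^○●○○○
○○○●●○○○○
○○○○○○○○○
○○○○○○○○○
gen 8: ○○○○○○○○○
○○○○○○○○○
○○○○○○○○○
○○○○●●○○○
○○○●>●○○○
○○○●●○○○○
○○○○○○○○○
○○○○○○○○○
gen 9: ○○○○○○○○○
○○○○○○○○○
○○○○○○○○○
○○○○●●○○○
○○○●●●○○○
○○○●v○○○○
○○○○○○○○○
○○○○○○○○○
gen 10: ○○○○○○○○○
○○○○○○○○○
○○○○○○○○○
○○○○●●○○○
○○○●●●○○○
○○○●○>○○○
○○○○○○○○○
○○○○○○○○○
gen 11: ○○○○○○○○○
○○○○○○○○○
○○○○○○○○○
○○○○●●○○○
○○○●●●○○○
○○○●○●○○○
○○○○○v○○○
○○○○○○○○○
gen 12: ○○○○○○○○○
○○○○○○○○○
○○○○○○○○○
○○○○●●○○○
○○○●●●○○○
○○○●○●○○○
○○○○<●○○○
○○○○○○○○○
gen 13: ○○○○○○○○○
○○○○○○○○○
○○○○○○○○○
○○○○●●○○○
○○○●●●○○○
○○○●^●○○○
○○○○●●○○○
○○○○○○○○○
gen 14: ○○○○○○○○○
○○○○○○○○○
○○○○○○○○○
○○○○●●○○○
○○○●●●○○○
○○○●●>○○○
○○○○●●○○○
○○○○○○○○○
gen 15: ○○○○○○○○○
○○○○○○○○○
○○○○○○○○○
○○○○●●○○○
○○○●●^○○○
○○○●●○○○○
○○○○●●○○○
○○○○○○○○○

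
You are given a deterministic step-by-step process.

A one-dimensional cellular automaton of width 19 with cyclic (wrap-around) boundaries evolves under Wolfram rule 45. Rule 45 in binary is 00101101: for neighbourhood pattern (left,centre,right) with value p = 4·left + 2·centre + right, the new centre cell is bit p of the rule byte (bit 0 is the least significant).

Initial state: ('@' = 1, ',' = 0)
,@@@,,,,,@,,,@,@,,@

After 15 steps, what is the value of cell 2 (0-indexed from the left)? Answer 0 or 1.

0

[0] ,@@@,,,,,@,,,@,@,,@
[1] @@,,,@@@,@,@,@@@,,@
[2] ,,,@,@,,@@@@@@,,,,@
[3] ,@,@@@,,@,,,,,,@@,@
[4] @@@@,,,,@,@@@@,@,@@
[5] ,,,,,@@,@@@,,,@@@@,
[6] @@@@,@,@@,,,@,@,,,,
[7] @,,,@@@@,,@,@@@,@@,
[8] @,@,@,,,,,@@@,,@@,@
[9] ,@@@@,@@@,@,,,,@,@@
[10] @@,,,@@,,@@,@@,@@@,
[11] @,,@,@,,,@,@@,@@,,@
[12] ,,,@@@,@,@@@,@@,,,@
[13] ,@,@,,@@@@,,@@,,@,@
[14] @@@@,,@,,,,,@,,,@@@
[15] ,,,,,,@,@@@,@,@,@,,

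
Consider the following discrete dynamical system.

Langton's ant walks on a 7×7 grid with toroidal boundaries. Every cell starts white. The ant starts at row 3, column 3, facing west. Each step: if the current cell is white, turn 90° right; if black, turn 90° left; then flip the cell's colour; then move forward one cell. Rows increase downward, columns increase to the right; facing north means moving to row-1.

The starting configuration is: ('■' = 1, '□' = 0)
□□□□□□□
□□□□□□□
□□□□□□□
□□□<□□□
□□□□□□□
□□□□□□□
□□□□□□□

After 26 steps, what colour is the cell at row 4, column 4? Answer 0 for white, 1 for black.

t=0: □□□□□□□
□□□□□□□
□□□□□□□
□□□<□□□
□□□□□□□
□□□□□□□
□□□□□□□
t=1: □□□□□□□
□□□□□□□
□□□^□□□
□□□■□□□
□□□□□□□
□□□□□□□
□□□□□□□
t=2: □□□□□□□
□□□□□□□
□□□■>□□
□□□■□□□
□□□□□□□
□□□□□□□
□□□□□□□
t=3: □□□□□□□
□□□□□□□
□□□■■□□
□□□■v□□
□□□□□□□
□□□□□□□
□□□□□□□
t=4: □□□□□□□
□□□□□□□
□□□■■□□
□□□<■□□
□□□□□□□
□□□□□□□
□□□□□□□
t=5: □□□□□□□
□□□□□□□
□□□■■□□
□□□□■□□
□□□v□□□
□□□□□□□
□□□□□□□
t=6: □□□□□□□
□□□□□□□
□□□■■□□
□□□□■□□
□□<■□□□
□□□□□□□
□□□□□□□
t=7: □□□□□□□
□□□□□□□
□□□■■□□
□□^□■□□
□□■■□□□
□□□□□□□
□□□□□□□
t=8: □□□□□□□
□□□□□□□
□□□■■□□
□□■>■□□
□□■■□□□
□□□□□□□
□□□□□□□
t=9: □□□□□□□
□□□□□□□
□□□■■□□
□□■■■□□
□□■v□□□
□□□□□□□
□□□□□□□
t=10: □□□□□□□
□□□□□□□
□□□■■□□
□□■■■□□
□□■□>□□
□□□□□□□
□□□□□□□
t=11: □□□□□□□
□□□□□□□
□□□■■□□
□□■■■□□
□□■□■□□
□□□□v□□
□□□□□□□
t=12: □□□□□□□
□□□□□□□
□□□■■□□
□□■■■□□
□□■□■□□
□□□<■□□
□□□□□□□
t=13: □□□□□□□
□□□□□□□
□□□■■□□
□□■■■□□
□□■^■□□
□□□■■□□
□□□□□□□
t=14: □□□□□□□
□□□□□□□
□□□■■□□
□□■■■□□
□□■■>□□
□□□■■□□
□□□□□□□
t=15: □□□□□□□
□□□□□□□
□□□■■□□
□□■■^□□
□□■■□□□
□□□■■□□
□□□□□□□
t=16: □□□□□□□
□□□□□□□
□□□■■□□
□□■<□□□
□□■■□□□
□□□■■□□
□□□□□□□
t=17: □□□□□□□
□□□□□□□
□□□■■□□
□□■□□□□
□□■v□□□
□□□■■□□
□□□□□□□
t=18: □□□□□□□
□□□□□□□
□□□■■□□
□□■□□□□
□□■□>□□
□□□■■□□
□□□□□□□
t=19: □□□□□□□
□□□□□□□
□□□■■□□
□□■□□□□
□□■□■□□
□□□■v□□
□□□□□□□
t=20: □□□□□□□
□□□□□□□
□□□■■□□
□□■□□□□
□□■□■□□
□□□■□>□
□□□□□□□
t=21: □□□□□□□
□□□□□□□
□□□■■□□
□□■□□□□
□□■□■□□
□□□■□■□
□□□□□v□
t=22: □□□□□□□
□□□□□□□
□□□■■□□
□□■□□□□
□□■□■□□
□□□■□■□
□□□□<■□
t=23: □□□□□□□
□□□□□□□
□□□■■□□
□□■□□□□
□□■□■□□
□□□■^■□
□□□□■■□
t=24: □□□□□□□
□□□□□□□
□□□■■□□
□□■□□□□
□□■□■□□
□□□■■>□
□□□□■■□
t=25: □□□□□□□
□□□□□□□
□□□■■□□
□□■□□□□
□□■□■^□
□□□■■□□
□□□□■■□
t=26: □□□□□□□
□□□□□□□
□□□■■□□
□□■□□□□
□□■□■■>
□□□■■□□
□□□□■■□

1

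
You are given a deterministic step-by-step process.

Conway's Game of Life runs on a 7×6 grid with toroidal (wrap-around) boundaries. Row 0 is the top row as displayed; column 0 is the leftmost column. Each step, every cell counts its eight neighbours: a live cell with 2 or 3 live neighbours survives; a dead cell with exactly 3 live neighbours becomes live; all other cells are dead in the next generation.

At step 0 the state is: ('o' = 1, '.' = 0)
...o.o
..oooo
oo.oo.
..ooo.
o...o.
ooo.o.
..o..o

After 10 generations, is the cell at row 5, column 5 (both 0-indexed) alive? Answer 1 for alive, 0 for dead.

0

gen 0: ...o.o
..oooo
oo.oo.
..ooo.
o...o.
ooo.o.
..o..o
gen 1: o....o
.o....
oo....
o.o...
o...o.
o.o.o.
..o..o
gen 2: oo...o
.o...o
o.o...
o.....
o.....
o...o.
...oo.
gen 3: .oo..o
..o..o
o....o
o....o
oo....
...oo.
.o.oo.
gen 4: .o...o
..o.oo
.o..o.
......
oo..o.
oo.ooo
oo...o
gen 5: .oo...
.ooooo
...ooo
oo...o
.oooo.
...o..
......
gen 6: oo..o.
.o...o
......
.o....
.o.ooo
...oo.
..o...
gen 7: ooo..o
.o...o
o.....
o.o.o.
o..o.o
.....o
.oo.oo
gen 8: ...o..
..o..o
o.....
o..oo.
oo.o..
.ooo..
..ooo.
gen 9: ......
......
oo.oo.
o.ooo.
o....o
o.....
.o..o.
gen 10: ......
......
oo..o.
..o...
o..oo.
oo....
......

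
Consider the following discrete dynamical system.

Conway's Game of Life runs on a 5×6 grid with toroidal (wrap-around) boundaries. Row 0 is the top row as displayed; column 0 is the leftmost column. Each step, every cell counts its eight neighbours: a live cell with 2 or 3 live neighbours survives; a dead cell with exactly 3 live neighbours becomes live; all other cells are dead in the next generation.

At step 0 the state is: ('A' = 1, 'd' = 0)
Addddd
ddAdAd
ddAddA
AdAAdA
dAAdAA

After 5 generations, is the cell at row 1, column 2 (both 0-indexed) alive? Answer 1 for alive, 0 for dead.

gen 0: Addddd
ddAdAd
ddAddA
AdAAdA
dAAdAA
gen 1: AdAdAd
dAdAdA
AdAddA
dddddd
ddAdAd
gen 2: AdAdAd
dddAdd
AAAdAA
dAdAdA
dAdddA
gen 3: AAAAAA
dddddd
dAdddA
dddAdd
dAdAdA
gen 4: dAdAdA
dddAdd
dddddd
dddddd
dAdddA
gen 5: dddddd
ddAdAd
dddddd
dddddd
ddAdAd

1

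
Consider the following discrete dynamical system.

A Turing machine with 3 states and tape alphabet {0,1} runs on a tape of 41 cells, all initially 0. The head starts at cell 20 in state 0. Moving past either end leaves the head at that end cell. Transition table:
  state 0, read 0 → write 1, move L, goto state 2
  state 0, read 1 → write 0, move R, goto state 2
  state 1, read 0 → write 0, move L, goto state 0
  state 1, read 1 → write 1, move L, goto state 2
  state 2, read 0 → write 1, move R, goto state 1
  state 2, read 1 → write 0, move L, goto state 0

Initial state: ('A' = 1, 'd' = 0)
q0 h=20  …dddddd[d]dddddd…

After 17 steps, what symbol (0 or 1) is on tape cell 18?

step 0: q0 h=20  …dddddd[d]dddddd…
step 1: q2 h=19  …dddddd[d]Addddd…
step 2: q1 h=20  …dddddA[A]dddddd…
step 3: q2 h=19  …dddddd[A]Addddd…
step 4: q0 h=18  …dddddd[d]dAdddd…
step 5: q2 h=17  …dddddd[d]AdAddd…
step 6: q1 h=18  …dddddA[A]dAdddd…
step 7: q2 h=17  …dddddd[A]AdAddd…
step 8: q0 h=16  …dddddd[d]dAdAdd…
step 9: q2 h=15  …dddddd[d]AdAdAd…
step 10: q1 h=16  …dddddA[A]dAdAdd…
step 11: q2 h=15  …dddddd[A]AdAdAd…
step 12: q0 h=14  …dddddd[d]dAdAdA…
step 13: q2 h=13  …dddddd[d]AdAdAd…
step 14: q1 h=14  …dddddA[A]dAdAdA…
step 15: q2 h=13  …dddddd[A]AdAdAd…
step 16: q0 h=12  …dddddd[d]dAdAdA…
step 17: q2 h=11  …dddddd[d]AdAdAd…

1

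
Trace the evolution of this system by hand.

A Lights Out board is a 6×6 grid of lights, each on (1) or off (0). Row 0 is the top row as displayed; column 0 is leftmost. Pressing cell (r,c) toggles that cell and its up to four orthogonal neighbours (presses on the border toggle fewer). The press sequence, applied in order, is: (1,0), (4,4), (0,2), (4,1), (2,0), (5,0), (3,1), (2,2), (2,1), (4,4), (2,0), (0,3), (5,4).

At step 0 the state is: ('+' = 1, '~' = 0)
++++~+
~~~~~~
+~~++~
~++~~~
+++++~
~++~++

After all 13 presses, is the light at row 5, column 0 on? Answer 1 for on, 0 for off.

1

step 0: ++++~+
~~~~~~
+~~++~
~++~~~
+++++~
~++~++
step 1: ~+++~+
++~~~~
~~~++~
~++~~~
+++++~
~++~++
step 2: ~+++~+
++~~~~
~~~++~
~++~+~
+++~~+
~++~~+
step 3: ~~~~~+
+++~~~
~~~++~
~++~+~
+++~~+
~++~~+
step 4: ~~~~~+
+++~~~
~~~++~
~~+~+~
~~~~~+
~~+~~+
step 5: ~~~~~+
~++~~~
++~++~
+~+~+~
~~~~~+
~~+~~+
step 6: ~~~~~+
~++~~~
++~++~
+~+~+~
+~~~~+
+++~~+
step 7: ~~~~~+
~++~~~
+~~++~
~+~~+~
++~~~+
+++~~+
step 8: ~~~~~+
~+~~~~
+++~+~
~++~+~
++~~~+
+++~~+
step 9: ~~~~~+
~~~~~~
~~~~+~
~~+~+~
++~~~+
+++~~+
step 10: ~~~~~+
~~~~~~
~~~~+~
~~+~~~
++~++~
+++~++
step 11: ~~~~~+
+~~~~~
++~~+~
+~+~~~
++~++~
+++~++
step 12: ~~++++
+~~+~~
++~~+~
+~+~~~
++~++~
+++~++
step 13: ~~++++
+~~+~~
++~~+~
+~+~~~
++~+~~
++++~~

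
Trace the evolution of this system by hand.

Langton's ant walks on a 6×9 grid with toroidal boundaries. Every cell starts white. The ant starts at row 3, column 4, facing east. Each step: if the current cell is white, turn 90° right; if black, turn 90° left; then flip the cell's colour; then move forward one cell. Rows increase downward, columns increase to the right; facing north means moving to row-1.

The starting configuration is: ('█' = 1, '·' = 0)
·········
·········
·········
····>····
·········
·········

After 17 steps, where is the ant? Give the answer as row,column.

gen 0: ·········
·········
·········
····>····
·········
·········
gen 1: ·········
·········
·········
····█····
····v····
·········
gen 2: ·········
·········
·········
····█····
···<█····
·········
gen 3: ·········
·········
·········
···^█····
···██····
·········
gen 4: ·········
·········
·········
···█>····
···██····
·········
gen 5: ·········
·········
····^····
···█·····
···██····
·········
gen 6: ·········
·········
····█>···
···█·····
···██····
·········
gen 7: ·········
·········
····██···
···█·v···
···██····
·········
gen 8: ·········
·········
····██···
···█<█···
···██····
·········
gen 9: ·········
·········
····^█···
···███···
···██····
·········
gen 10: ·········
·········
···<·█···
···███···
···██····
·········
gen 11: ·········
···^·····
···█·█···
···███···
···██····
·········
gen 12: ·········
···█>····
···█·█···
···███···
···██····
·········
gen 13: ·········
···██····
···█v█···
···███···
···██····
·········
gen 14: ·········
···██····
···<██···
···███···
···██····
·········
gen 15: ·········
···██····
····██···
···v██···
···██····
·········
gen 16: ·········
···██····
····██···
····>█···
···██····
·········
gen 17: ·········
···██····
····^█···
·····█···
···██····
·········

2,4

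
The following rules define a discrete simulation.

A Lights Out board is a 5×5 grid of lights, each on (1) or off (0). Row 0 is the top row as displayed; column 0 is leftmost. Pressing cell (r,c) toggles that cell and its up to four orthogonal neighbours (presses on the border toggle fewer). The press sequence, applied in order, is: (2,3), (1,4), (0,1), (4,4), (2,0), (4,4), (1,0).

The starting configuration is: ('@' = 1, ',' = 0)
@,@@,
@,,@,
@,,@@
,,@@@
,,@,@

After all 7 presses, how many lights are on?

[0] @,@@,
@,,@,
@,,@@
,,@@@
,,@,@
[1] @,@@,
@,,,,
@,@,,
,,@,@
,,@,@
[2] @,@@@
@,,@@
@,@,@
,,@,@
,,@,@
[3] ,@,@@
@@,@@
@,@,@
,,@,@
,,@,@
[4] ,@,@@
@@,@@
@,@,@
,,@,,
,,@@,
[5] ,@,@@
,@,@@
,@@,@
@,@,,
,,@@,
[6] ,@,@@
,@,@@
,@@,@
@,@,@
,,@,@
[7] @@,@@
@,,@@
@@@,@
@,@,@
,,@,@

16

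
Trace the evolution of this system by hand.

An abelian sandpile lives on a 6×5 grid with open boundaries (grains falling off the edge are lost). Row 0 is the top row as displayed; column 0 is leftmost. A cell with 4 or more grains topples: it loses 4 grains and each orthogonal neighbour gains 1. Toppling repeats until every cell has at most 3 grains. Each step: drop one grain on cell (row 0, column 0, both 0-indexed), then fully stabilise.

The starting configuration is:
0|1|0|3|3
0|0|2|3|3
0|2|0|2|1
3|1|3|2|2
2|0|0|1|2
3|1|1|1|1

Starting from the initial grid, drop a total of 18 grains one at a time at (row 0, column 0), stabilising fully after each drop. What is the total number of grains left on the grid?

49

gen 0: 0|1|0|3|3
0|0|2|3|3
0|2|0|2|1
3|1|3|2|2
2|0|0|1|2
3|1|1|1|1
gen 1: 1|1|0|3|3
0|0|2|3|3
0|2|0|2|1
3|1|3|2|2
2|0|0|1|2
3|1|1|1|1
gen 2: 2|1|0|3|3
0|0|2|3|3
0|2|0|2|1
3|1|3|2|2
2|0|0|1|2
3|1|1|1|1
gen 3: 3|1|0|3|3
0|0|2|3|3
0|2|0|2|1
3|1|3|2|2
2|0|0|1|2
3|1|1|1|1
gen 4: 0|2|0|3|3
1|0|2|3|3
0|2|0|2|1
3|1|3|2|2
2|0|0|1|2
3|1|1|1|1
gen 5: 1|2|0|3|3
1|0|2|3|3
0|2|0|2|1
3|1|3|2|2
2|0|0|1|2
3|1|1|1|1
gen 6: 2|2|0|3|3
1|0|2|3|3
0|2|0|2|1
3|1|3|2|2
2|0|0|1|2
3|1|1|1|1
gen 7: 3|2|0|3|3
1|0|2|3|3
0|2|0|2|1
3|1|3|2|2
2|0|0|1|2
3|1|1|1|1
gen 8: 0|3|0|3|3
2|0|2|3|3
0|2|0|2|1
3|1|3|2|2
2|0|0|1|2
3|1|1|1|1
gen 9: 1|3|0|3|3
2|0|2|3|3
0|2|0|2|1
3|1|3|2|2
2|0|0|1|2
3|1|1|1|1
gen 10: 2|3|0|3|3
2|0|2|3|3
0|2|0|2|1
3|1|3|2|2
2|0|0|1|2
3|1|1|1|1
gen 11: 3|3|0|3|3
2|0|2|3|3
0|2|0|2|1
3|1|3|2|2
2|0|0|1|2
3|1|1|1|1
gen 12: 1|0|1|3|3
3|1|2|3|3
0|2|0|2|1
3|1|3|2|2
2|0|0|1|2
3|1|1|1|1
gen 13: 2|0|1|3|3
3|1|2|3|3
0|2|0|2|1
3|1|3|2|2
2|0|0|1|2
3|1|1|1|1
gen 14: 3|0|1|3|3
3|1|2|3|3
0|2|0|2|1
3|1|3|2|2
2|0|0|1|2
3|1|1|1|1
gen 15: 1|1|1|3|3
0|2|2|3|3
1|2|0|2|1
3|1|3|2|2
2|0|0|1|2
3|1|1|1|1
gen 16: 2|1|1|3|3
0|2|2|3|3
1|2|0|2|1
3|1|3|2|2
2|0|0|1|2
3|1|1|1|1
gen 17: 3|1|1|3|3
0|2|2|3|3
1|2|0|2|1
3|1|3|2|2
2|0|0|1|2
3|1|1|1|1
gen 18: 0|2|1|3|3
1|2|2|3|3
1|2|0|2|1
3|1|3|2|2
2|0|0|1|2
3|1|1|1|1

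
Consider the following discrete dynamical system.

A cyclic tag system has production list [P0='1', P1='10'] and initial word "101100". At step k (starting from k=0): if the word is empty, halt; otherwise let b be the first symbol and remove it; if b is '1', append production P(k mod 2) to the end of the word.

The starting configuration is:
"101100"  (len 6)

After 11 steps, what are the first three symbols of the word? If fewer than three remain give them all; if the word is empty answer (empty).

101

[0] "101100"  (len 6)
[1] "011001"  (len 6)
[2] "11001"  (len 5)
[3] "10011"  (len 5)
[4] "001110"  (len 6)
[5] "01110"  (len 5)
[6] "1110"  (len 4)
[7] "1101"  (len 4)
[8] "10110"  (len 5)
[9] "01101"  (len 5)
[10] "1101"  (len 4)
[11] "1011"  (len 4)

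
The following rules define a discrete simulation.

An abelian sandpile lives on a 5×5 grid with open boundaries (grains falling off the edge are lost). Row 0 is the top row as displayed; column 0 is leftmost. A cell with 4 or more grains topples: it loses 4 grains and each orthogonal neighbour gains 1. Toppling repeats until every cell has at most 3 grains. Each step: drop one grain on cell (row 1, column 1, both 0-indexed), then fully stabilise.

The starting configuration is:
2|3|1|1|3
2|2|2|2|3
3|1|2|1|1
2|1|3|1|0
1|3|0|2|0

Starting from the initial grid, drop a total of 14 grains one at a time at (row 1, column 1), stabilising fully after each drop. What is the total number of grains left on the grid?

41

step 0: 2|3|1|1|3
2|2|2|2|3
3|1|2|1|1
2|1|3|1|0
1|3|0|2|0
step 1: 2|3|1|1|3
2|3|2|2|3
3|1|2|1|1
2|1|3|1|0
1|3|0|2|0
step 2: 3|0|2|1|3
3|1|3|2|3
3|2|2|1|1
2|1|3|1|0
1|3|0|2|0
step 3: 3|0|2|1|3
3|2|3|2|3
3|2|2|1|1
2|1|3|1|0
1|3|0|2|0
step 4: 3|0|2|1|3
3|3|3|2|3
3|2|2|1|1
2|1|3|1|0
1|3|0|2|0
step 5: 0|2|3|1|3
2|3|1|3|3
1|1|1|2|1
3|3|0|2|0
1|3|1|2|0
step 6: 0|3|3|1|3
3|0|2|3|3
1|2|1|2|1
3|3|0|2|0
1|3|1|2|0
step 7: 0|3|3|1|3
3|1|2|3|3
1|2|1|2|1
3|3|0|2|0
1|3|1|2|0
step 8: 0|3|3|1|3
3|2|2|3|3
1|2|1|2|1
3|3|0|2|0
1|3|1|2|0
step 9: 0|3|3|1|3
3|3|2|3|3
1|2|1|2|1
3|3|0|2|0
1|3|1|2|0
step 10: 2|1|2|0|1
0|3|1|2|1
2|3|2|3|2
3|3|0|2|0
1|3|1|2|0
step 11: 2|2|2|0|1
2|1|2|2|1
0|2|3|3|2
1|2|1|2|0
3|0|2|2|0
step 12: 2|2|2|0|1
2|2|2|2|1
0|2|3|3|2
1|2|1|2|0
3|0|2|2|0
step 13: 2|2|2|0|1
2|3|2|2|1
0|2|3|3|2
1|2|1|2|0
3|0|2|2|0
step 14: 2|3|2|0|1
3|0|3|2|1
0|3|3|3|2
1|2|1|2|0
3|0|2|2|0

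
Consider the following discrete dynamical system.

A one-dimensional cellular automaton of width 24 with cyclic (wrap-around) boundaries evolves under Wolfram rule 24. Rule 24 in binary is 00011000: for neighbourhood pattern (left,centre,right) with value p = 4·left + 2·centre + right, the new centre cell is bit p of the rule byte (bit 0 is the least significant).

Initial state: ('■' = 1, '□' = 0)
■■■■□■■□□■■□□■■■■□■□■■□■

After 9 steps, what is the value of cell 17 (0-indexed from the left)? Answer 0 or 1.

0

[0] ■■■■□■■□□■■□□■■■■□■□■■□■
[1] □□□□□■□■□■□■□■□□□□□□■□□■
[2] ■□□□□□□□□□□□□□■□□□□□□■□□
[3] □■□□□□□□□□□□□□□■□□□□□□■□
[4] □□■□□□□□□□□□□□□□■□□□□□□■
[5] ■□□■□□□□□□□□□□□□□■□□□□□□
[6] □■□□■□□□□□□□□□□□□□■□□□□□
[7] □□■□□■□□□□□□□□□□□□□■□□□□
[8] □□□■□□■□□□□□□□□□□□□□■□□□
[9] □□□□■□□■□□□□□□□□□□□□□■□□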